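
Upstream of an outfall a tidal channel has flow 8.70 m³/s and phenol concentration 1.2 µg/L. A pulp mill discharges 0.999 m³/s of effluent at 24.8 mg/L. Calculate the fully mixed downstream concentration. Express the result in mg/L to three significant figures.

2.56 mg/L

1.2 µg/L = 0.0012 mg/L.
By mass balance at complete mixing, C = (0.999·24.8 + 8.7·0.0012) / (0.999 + 8.7) = 24.79/9.699 = 2.555 mg/L.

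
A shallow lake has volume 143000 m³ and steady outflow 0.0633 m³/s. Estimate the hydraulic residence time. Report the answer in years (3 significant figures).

Q = 0.0633 m³/s × 3.156e+07 s/yr = 1.998e+06 m³/yr.
Hydraulic residence time τ = V/Q = 143000/1.998e+06 = 0.07159 yr.

0.0716 yr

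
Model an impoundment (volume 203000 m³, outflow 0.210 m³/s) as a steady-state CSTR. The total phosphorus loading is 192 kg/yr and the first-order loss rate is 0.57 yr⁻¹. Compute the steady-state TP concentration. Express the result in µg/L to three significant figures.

28.5 µg/L

Outflow Q = 0.210 m³/s × 3.156e+07 s/yr = 6.627e+06 m³/yr.
Steady-state CSTR mass balance: W = Q·C + k·V·C, so C = W/(Q + kV).
Q + kV = 6.627e+06 + 0.57·203000 = 6.743e+06 m³/yr.
C = 192/6.743e+06 = 2.847e-05 kg/m³ = 0.02847 mg/L = 28.47 µg/L.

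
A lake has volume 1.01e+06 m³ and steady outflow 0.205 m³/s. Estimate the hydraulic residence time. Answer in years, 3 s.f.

Q = 0.205 m³/s × 3.156e+07 s/yr = 6.469e+06 m³/yr.
Hydraulic residence time τ = V/Q = 1.01e+06/6.469e+06 = 0.1561 yr.

0.156 yr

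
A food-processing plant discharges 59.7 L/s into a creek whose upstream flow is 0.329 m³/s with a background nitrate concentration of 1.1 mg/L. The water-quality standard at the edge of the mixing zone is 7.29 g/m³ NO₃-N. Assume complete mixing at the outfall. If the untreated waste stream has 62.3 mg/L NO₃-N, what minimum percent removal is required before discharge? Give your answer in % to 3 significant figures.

59.7 L/s = 0.0597 m³/s.
Mass balance: 7.29·0.3887 = 0.0597·Cₑ + 0.329·1.1.
Cₑ = (2.834 − 0.3619) / 0.0597 = 41.4 mg/L.
Required removal = 1 − 41.4/62.3 = 33.54 %.

33.5 %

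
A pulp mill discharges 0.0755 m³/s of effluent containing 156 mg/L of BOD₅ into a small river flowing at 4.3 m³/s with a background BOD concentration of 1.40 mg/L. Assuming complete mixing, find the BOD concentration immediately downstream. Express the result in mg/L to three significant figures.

By mass balance at complete mixing, C = (0.0755·156 + 4.3·1.4) / (0.0755 + 4.3) = 17.8/4.375 = 4.068 mg/L.

4.07 mg/L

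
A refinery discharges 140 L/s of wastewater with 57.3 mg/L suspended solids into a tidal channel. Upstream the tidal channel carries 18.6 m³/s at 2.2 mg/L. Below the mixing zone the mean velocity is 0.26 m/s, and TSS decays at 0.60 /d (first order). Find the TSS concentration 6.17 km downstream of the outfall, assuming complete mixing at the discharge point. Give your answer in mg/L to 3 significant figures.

140 L/s = 0.14 m³/s.
After complete mixing, C₀ = (0.14·57.3 + 18.6·2.2) / 18.74 = 2.612 mg/L.
Travel time t = 6170 m / 0.26 m/s = 2.373e+04 s = 0.2747 d.
C = 2.612·exp(−0.60·0.2747) = 2.612·0.8481 = 2.215 mg/L.

2.21 mg/L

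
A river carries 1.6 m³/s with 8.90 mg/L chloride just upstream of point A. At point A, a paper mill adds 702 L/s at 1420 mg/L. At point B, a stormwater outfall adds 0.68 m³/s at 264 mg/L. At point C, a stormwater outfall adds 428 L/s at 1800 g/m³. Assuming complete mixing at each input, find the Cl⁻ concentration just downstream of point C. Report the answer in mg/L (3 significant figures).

702 L/s = 0.702 m³/s.
After input A: C = (1.6·8.9 + 0.702·1420) / 2.302 = 439.2 mg/L.
After input B: C = (2.302·439.2 + 0.68·264) / 2.982 = 399.3 mg/L.
428 L/s = 0.428 m³/s.
After input C: C = (2.982·399.3 + 0.428·1800) / 3.41 = 575.1 mg/L.

575 mg/L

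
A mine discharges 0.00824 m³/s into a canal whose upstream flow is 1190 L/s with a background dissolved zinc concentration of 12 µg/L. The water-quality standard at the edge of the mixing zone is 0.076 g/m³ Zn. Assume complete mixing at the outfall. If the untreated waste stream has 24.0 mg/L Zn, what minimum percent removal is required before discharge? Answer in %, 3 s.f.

1190 L/s = 1.19 m³/s.
12 µg/L = 0.012 mg/L.
Mass balance: 0.076·1.198 = 0.00824·Cₑ + 1.19·0.012.
Cₑ = (0.09107 − 0.01428) / 0.00824 = 9.319 mg/L.
Required removal = 1 − 9.319/24.0 = 61.17 %.

61.2 %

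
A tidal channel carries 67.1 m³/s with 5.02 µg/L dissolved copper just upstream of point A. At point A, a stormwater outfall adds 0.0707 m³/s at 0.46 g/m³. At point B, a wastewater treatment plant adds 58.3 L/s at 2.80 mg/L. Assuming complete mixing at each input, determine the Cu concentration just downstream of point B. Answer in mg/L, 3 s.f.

0.00792 mg/L

5.02 µg/L = 0.00502 mg/L.
After input A: C = (67.1·0.00502 + 0.0707·0.46) / 67.17 = 0.005499 mg/L.
58.3 L/s = 0.0583 m³/s.
After input B: C = (67.17·0.005499 + 0.0583·2.8) / 67.23 = 0.007922 mg/L.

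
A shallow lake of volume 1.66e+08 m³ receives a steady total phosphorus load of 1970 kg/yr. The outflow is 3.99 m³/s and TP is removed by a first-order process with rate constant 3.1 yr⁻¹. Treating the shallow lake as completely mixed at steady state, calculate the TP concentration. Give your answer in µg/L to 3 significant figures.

Outflow Q = 3.99 m³/s × 3.156e+07 s/yr = 1.259e+08 m³/yr.
Steady-state CSTR mass balance: W = Q·C + k·V·C, so C = W/(Q + kV).
Q + kV = 1.259e+08 + 3.1·1.66e+08 = 6.405e+08 m³/yr.
C = 1970/6.405e+08 = 3.076e-06 kg/m³ = 0.003076 mg/L = 3.076 µg/L.

3.08 µg/L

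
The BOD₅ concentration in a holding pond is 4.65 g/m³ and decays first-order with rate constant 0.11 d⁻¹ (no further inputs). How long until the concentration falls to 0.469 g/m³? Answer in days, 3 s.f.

t = ln(C₀/C)/k = ln(4.65/0.469)/0.11 = 2.294/0.11 = 20.85 d.

20.9 d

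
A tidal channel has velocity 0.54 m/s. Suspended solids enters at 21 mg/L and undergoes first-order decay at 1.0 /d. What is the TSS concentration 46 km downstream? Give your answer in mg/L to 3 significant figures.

7.83 mg/L

Travel time t = 46 km / 0.54 m/s = 4.6e+04/0.54 = 8.519e+04 s = 0.9859 d.
First-order decay: C = 21·exp(−1.0·0.9859) = 21·0.3731 = 7.835 mg/L.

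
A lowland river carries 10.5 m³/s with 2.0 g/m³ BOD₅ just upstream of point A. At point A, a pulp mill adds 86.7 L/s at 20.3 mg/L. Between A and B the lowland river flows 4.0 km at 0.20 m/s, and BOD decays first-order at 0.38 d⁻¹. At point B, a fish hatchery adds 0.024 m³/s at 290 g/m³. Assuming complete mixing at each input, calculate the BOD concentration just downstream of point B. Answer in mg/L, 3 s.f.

86.7 L/s = 0.0867 m³/s.
After input A: C = (10.5·2 + 0.0867·20.3) / 10.59 = 2.15 mg/L.
Over the 4.0 km reach to input B (t = 2e+04 s = 0.2315 d), decay gives C = 2.15·exp(−0.38·0.2315) = 1.969 mg/L.
After input B: C = (10.59·1.969 + 0.024·290) / 10.61 = 2.62 mg/L.

2.62 mg/L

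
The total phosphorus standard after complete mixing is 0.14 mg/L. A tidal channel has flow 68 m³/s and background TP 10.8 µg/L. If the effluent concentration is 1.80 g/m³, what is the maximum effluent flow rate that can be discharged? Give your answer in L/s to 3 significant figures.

5290 L/s

10.8 µg/L = 0.0108 mg/L.
Mass balance at complete mixing: C_std·(Q_w + Q_r) = Q_w·C_e + Q_r·C_b.
Rearranging, Q_w = Q_r·(C_std − C_b)/(C_e − C_std) = 68·(0.14 − 0.0108) / (1.8 − 0.14) = 5.293 m³/s.
= 5293 L/s.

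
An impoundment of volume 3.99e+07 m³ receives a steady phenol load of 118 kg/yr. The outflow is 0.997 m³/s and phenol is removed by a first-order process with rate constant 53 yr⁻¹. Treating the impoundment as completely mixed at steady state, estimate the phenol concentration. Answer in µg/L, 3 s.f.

Outflow Q = 0.997 m³/s × 3.156e+07 s/yr = 3.146e+07 m³/yr.
Steady-state CSTR mass balance: W = Q·C + k·V·C, so C = W/(Q + kV).
Q + kV = 3.146e+07 + 53·3.99e+07 = 2.146e+09 m³/yr.
C = 118/2.146e+09 = 5.498e-08 kg/m³ = 5.498e-05 mg/L = 0.05498 µg/L.

0.0550 µg/L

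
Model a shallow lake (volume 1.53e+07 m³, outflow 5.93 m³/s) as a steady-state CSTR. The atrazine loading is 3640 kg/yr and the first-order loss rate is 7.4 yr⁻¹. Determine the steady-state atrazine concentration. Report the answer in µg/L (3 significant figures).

Outflow Q = 5.93 m³/s × 3.156e+07 s/yr = 1.871e+08 m³/yr.
Steady-state CSTR mass balance: W = Q·C + k·V·C, so C = W/(Q + kV).
Q + kV = 1.871e+08 + 7.4·1.53e+07 = 3.004e+08 m³/yr.
C = 3640/3.004e+08 = 1.212e-05 kg/m³ = 0.01212 mg/L = 12.12 µg/L.

12.1 µg/L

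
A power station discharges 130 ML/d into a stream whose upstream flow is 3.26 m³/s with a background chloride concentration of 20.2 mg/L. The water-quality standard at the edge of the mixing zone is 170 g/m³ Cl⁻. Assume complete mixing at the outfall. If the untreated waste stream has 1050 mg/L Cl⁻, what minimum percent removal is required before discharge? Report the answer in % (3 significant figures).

52.9 %

130 ML/d = 1.505 m³/s.
Mass balance: 170·4.765 = 1.505·Cₑ + 3.26·20.2.
Cₑ = (810 − 65.85) / 1.505 = 494.6 mg/L.
Required removal = 1 − 494.6/1050 = 52.9 %.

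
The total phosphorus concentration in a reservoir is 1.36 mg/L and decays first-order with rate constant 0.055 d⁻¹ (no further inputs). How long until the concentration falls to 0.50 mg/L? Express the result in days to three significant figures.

18.2 d

t = ln(C₀/C)/k = ln(1.36/0.50)/0.055 = 1.001/0.055 = 18.19 d.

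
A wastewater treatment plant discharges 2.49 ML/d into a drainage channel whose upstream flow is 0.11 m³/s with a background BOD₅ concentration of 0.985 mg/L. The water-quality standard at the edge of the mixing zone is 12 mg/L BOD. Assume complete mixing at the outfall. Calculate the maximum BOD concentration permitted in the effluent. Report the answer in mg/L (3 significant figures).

54.0 mg/L

2.49 ML/d = 0.02882 m³/s.
Mass balance: 12·0.1388 = 0.02882·Cₑ + 0.11·0.985.
Cₑ = (1.666 − 0.1084) / 0.02882 = 54.04 mg/L.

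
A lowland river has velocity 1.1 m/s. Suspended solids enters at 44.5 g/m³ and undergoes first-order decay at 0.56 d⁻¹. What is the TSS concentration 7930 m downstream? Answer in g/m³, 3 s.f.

42.5 g/m³

Travel time t = 7930 m / 1.1 m/s = 7930/1.1 = 7209 s = 0.08344 d.
First-order decay: C = 44.5·exp(−0.56·0.08344) = 44.5·0.9543 = 42.47 g/m³.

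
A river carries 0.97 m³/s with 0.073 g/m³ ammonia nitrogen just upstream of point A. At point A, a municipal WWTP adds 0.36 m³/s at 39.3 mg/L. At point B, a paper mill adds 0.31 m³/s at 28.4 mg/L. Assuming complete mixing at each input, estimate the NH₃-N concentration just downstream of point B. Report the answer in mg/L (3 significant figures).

14.0 mg/L

After input A: C = (0.97·0.073 + 0.36·39.3) / 1.33 = 10.69 mg/L.
After input B: C = (1.33·10.69 + 0.31·28.4) / 1.64 = 14.04 mg/L.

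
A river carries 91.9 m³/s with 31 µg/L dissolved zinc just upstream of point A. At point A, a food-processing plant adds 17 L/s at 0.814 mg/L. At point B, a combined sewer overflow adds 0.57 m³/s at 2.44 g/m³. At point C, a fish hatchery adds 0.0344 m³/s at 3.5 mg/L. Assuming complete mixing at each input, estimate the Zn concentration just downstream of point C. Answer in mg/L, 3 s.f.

0.0473 mg/L

31 µg/L = 0.031 mg/L.
17 L/s = 0.017 m³/s.
After input A: C = (91.9·0.031 + 0.017·0.814) / 91.92 = 0.03114 mg/L.
After input B: C = (91.92·0.03114 + 0.57·2.44) / 92.49 = 0.04599 mg/L.
After input C: C = (92.49·0.04599 + 0.0344·3.5) / 92.52 = 0.04727 mg/L.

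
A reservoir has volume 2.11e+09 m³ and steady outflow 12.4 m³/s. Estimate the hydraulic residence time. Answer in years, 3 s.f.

Q = 12.4 m³/s × 3.156e+07 s/yr = 3.913e+08 m³/yr.
Hydraulic residence time τ = V/Q = 2.11e+09/3.913e+08 = 5.392 yr.

5.39 yr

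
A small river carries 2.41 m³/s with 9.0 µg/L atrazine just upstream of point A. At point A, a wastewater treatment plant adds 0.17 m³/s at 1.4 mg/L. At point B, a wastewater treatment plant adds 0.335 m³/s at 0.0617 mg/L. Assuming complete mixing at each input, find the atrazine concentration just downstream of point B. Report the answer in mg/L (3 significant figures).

9.0 µg/L = 0.009 mg/L.
After input A: C = (2.41·0.009 + 0.17·1.4) / 2.58 = 0.1007 mg/L.
After input B: C = (2.58·0.1007 + 0.335·0.0617) / 2.915 = 0.09618 mg/L.

0.0962 mg/L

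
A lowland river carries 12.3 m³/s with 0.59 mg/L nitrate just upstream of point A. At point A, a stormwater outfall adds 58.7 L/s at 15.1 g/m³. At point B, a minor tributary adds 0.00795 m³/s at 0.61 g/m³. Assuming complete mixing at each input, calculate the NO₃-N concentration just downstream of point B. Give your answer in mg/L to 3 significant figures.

58.7 L/s = 0.0587 m³/s.
After input A: C = (12.3·0.59 + 0.0587·15.1) / 12.36 = 0.6589 mg/L.
After input B: C = (12.36·0.6589 + 0.00795·0.61) / 12.37 = 0.6589 mg/L.

0.659 mg/L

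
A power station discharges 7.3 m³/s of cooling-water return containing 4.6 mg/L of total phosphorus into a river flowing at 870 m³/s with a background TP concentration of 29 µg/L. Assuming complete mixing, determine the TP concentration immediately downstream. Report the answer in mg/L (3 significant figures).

0.0670 mg/L

29 µg/L = 0.029 mg/L.
By mass balance at complete mixing, C = (7.3·4.6 + 870·0.029) / (7.3 + 870) = 58.81/877.3 = 0.06704 mg/L.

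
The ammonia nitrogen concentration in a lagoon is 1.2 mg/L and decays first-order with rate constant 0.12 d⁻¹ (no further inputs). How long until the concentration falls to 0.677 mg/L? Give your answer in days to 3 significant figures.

4.77 d

t = ln(C₀/C)/k = ln(1.2/0.677)/0.12 = 0.5724/0.12 = 4.77 d.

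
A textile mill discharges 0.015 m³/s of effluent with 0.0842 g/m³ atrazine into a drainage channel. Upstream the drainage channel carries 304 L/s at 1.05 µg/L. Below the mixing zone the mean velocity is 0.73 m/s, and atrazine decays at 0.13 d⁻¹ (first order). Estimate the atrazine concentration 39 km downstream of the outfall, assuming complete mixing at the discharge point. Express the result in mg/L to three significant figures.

304 L/s = 0.304 m³/s.
1.05 µg/L = 0.00105 mg/L.
After complete mixing, C₀ = (0.015·0.0842 + 0.304·0.00105) / 0.319 = 0.00496 mg/L.
Travel time t = 3.9e+04 m / 0.73 m/s = 5.342e+04 s = 0.6183 d.
C = 0.00496·exp(−0.13·0.6183) = 0.00496·0.9228 = 0.004577 mg/L.

0.00458 mg/L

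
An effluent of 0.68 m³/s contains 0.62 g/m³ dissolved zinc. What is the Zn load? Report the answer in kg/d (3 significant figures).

36.4 kg/d

Mass flux = Q·C = 0.68 m³/s × 0.62 g/m³ = 0.4216 g/s.
= 0.4216 g/s × 86.4 = 36.43 kg/d.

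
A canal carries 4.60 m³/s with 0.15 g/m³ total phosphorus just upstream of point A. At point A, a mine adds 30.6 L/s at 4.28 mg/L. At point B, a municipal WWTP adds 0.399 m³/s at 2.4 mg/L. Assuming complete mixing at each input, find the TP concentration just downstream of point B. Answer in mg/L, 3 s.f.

30.6 L/s = 0.0306 m³/s.
After input A: C = (4.6·0.15 + 0.0306·4.28) / 4.631 = 0.1773 mg/L.
After input B: C = (4.631·0.1773 + 0.399·2.4) / 5.03 = 0.3536 mg/L.

0.354 mg/L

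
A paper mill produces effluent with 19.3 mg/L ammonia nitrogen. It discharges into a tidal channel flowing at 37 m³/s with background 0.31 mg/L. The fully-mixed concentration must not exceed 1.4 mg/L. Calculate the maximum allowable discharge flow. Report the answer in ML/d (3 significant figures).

Mass balance at complete mixing: C_std·(Q_w + Q_r) = Q_w·C_e + Q_r·C_b.
Rearranging, Q_w = Q_r·(C_std − C_b)/(C_e − C_std) = 37·(1.4 − 0.31) / (19.3 − 1.4) = 2.253 m³/s.
= 194.7 ML/d.

195 ML/d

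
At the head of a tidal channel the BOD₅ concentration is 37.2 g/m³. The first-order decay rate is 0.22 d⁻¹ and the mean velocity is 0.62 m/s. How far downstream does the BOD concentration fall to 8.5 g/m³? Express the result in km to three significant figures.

From C = C₀·e^(−kt), t = ln(C₀/C)/k = ln(37.2/8.5)/0.22 = 1.476/0.22 = 6.71 d.
Distance = v·t = 0.62 m/s × 5.798e+05 s = 3.595e+05 m = 359.5 km.

359 km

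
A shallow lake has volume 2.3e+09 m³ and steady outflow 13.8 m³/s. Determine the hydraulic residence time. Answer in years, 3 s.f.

5.28 yr

Q = 13.8 m³/s × 3.156e+07 s/yr = 4.355e+08 m³/yr.
Hydraulic residence time τ = V/Q = 2.3e+09/4.355e+08 = 5.281 yr.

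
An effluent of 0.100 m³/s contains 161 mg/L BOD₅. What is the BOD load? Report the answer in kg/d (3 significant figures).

1390 kg/d

Mass flux = Q·C = 0.1 m³/s × 161 g/m³ = 16.1 g/s.
= 16.1 g/s × 86.4 = 1391 kg/d.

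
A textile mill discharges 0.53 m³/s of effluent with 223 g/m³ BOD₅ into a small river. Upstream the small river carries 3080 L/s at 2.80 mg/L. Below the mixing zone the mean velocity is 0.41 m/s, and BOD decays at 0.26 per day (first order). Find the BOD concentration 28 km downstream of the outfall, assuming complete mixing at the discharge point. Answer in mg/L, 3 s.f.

28.6 mg/L

3080 L/s = 3.08 m³/s.
After complete mixing, C₀ = (0.53·223 + 3.08·2.8) / 3.61 = 35.13 mg/L.
Travel time t = 2.8e+04 m / 0.41 m/s = 6.829e+04 s = 0.7904 d.
C = 35.13·exp(−0.26·0.7904) = 35.13·0.8142 = 28.6 mg/L.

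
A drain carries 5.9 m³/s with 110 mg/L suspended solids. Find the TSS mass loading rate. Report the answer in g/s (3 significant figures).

649 g/s

Mass flux = Q·C = 5.9 m³/s × 110 g/m³ = 649 g/s.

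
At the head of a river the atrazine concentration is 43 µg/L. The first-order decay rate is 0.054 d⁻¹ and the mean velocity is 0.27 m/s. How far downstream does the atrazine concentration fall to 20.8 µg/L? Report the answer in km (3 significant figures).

314 km

From C = C₀·e^(−kt), t = ln(C₀/C)/k = ln(43/20.8)/0.054 = 0.7262/0.054 = 13.45 d.
Distance = v·t = 0.27 m/s × 1.162e+06 s = 3.137e+05 m = 313.7 km.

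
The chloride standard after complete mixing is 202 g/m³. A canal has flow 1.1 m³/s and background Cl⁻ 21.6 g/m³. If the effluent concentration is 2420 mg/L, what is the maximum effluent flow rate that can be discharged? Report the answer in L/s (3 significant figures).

Mass balance at complete mixing: C_std·(Q_w + Q_r) = Q_w·C_e + Q_r·C_b.
Rearranging, Q_w = Q_r·(C_std − C_b)/(C_e − C_std) = 1.1·(202 − 21.6) / (2420 − 202) = 0.08947 m³/s.
= 89.47 L/s.

89.5 L/s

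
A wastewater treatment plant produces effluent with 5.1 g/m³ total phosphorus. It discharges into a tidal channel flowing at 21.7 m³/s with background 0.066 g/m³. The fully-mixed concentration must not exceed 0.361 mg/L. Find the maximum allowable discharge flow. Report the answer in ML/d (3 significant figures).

117 ML/d

Mass balance at complete mixing: C_std·(Q_w + Q_r) = Q_w·C_e + Q_r·C_b.
Rearranging, Q_w = Q_r·(C_std − C_b)/(C_e − C_std) = 21.7·(0.361 − 0.066) / (5.1 − 0.361) = 1.351 m³/s.
= 116.7 ML/d.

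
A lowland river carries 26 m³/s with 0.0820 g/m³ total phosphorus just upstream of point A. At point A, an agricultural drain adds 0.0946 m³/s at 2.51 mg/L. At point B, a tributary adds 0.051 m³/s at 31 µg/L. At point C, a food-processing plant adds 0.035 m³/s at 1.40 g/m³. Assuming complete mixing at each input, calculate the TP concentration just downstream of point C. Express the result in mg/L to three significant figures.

0.0924 mg/L

After input A: C = (26·0.082 + 0.0946·2.51) / 26.09 = 0.0908 mg/L.
31 µg/L = 0.031 mg/L.
After input B: C = (26.09·0.0908 + 0.051·0.031) / 26.15 = 0.09069 mg/L.
After input C: C = (26.15·0.09069 + 0.035·1.4) / 26.18 = 0.09244 mg/L.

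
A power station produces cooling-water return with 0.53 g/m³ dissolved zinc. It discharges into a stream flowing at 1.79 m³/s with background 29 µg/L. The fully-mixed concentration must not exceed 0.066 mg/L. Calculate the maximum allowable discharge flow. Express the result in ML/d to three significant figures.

12.3 ML/d

29 µg/L = 0.029 mg/L.
Mass balance at complete mixing: C_std·(Q_w + Q_r) = Q_w·C_e + Q_r·C_b.
Rearranging, Q_w = Q_r·(C_std − C_b)/(C_e − C_std) = 1.79·(0.066 − 0.029) / (0.53 − 0.066) = 0.1427 m³/s.
= 12.33 ML/d.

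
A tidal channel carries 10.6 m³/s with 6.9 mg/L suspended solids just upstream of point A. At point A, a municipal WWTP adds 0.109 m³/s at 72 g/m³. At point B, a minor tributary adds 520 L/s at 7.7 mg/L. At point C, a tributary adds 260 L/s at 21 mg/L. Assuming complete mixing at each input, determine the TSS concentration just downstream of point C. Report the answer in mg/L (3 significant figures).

After input A: C = (10.6·6.9 + 0.109·72) / 10.71 = 7.563 mg/L.
520 L/s = 0.52 m³/s.
After input B: C = (10.71·7.563 + 0.52·7.7) / 11.23 = 7.569 mg/L.
260 L/s = 0.26 m³/s.
After input C: C = (11.23·7.569 + 0.26·21) / 11.49 = 7.873 mg/L.

7.87 mg/L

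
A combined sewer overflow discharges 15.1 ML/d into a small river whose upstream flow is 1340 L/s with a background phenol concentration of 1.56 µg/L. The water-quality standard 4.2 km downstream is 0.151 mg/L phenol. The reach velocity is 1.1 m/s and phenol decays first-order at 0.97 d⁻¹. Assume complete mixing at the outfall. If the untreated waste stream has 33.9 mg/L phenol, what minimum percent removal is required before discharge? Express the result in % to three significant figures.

96.0 %

15.1 ML/d = 0.1748 m³/s.
1340 L/s = 1.34 m³/s.
1.56 µg/L = 0.00156 mg/L.
Travel time to the compliance point: t = 4200/1.1 = 3818 s = 0.04419 d; decay factor exp(−0.97·0.04419) = 0.958.
So the concentration just after mixing may be at most 0.151/0.958 = 0.1576 mg/L.
Mass balance: 0.1576·1.515 = 0.1748·Cₑ + 1.34·0.00156.
Cₑ = (0.2387 − 0.00209) / 0.1748 = 1.354 mg/L.
Required removal = 1 − 1.354/33.9 = 96.01 %.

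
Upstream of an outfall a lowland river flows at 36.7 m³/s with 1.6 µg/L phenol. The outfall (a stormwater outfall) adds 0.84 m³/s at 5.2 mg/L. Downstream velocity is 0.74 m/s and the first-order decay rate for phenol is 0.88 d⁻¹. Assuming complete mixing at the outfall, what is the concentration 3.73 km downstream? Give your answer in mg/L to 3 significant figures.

0.112 mg/L

1.6 µg/L = 0.0016 mg/L.
After complete mixing, C₀ = (0.84·5.2 + 36.7·0.0016) / 37.54 = 0.1179 mg/L.
Travel time t = 3730 m / 0.74 m/s = 5041 s = 0.05834 d.
C = 0.1179·exp(−0.88·0.05834) = 0.1179·0.95 = 0.112 mg/L.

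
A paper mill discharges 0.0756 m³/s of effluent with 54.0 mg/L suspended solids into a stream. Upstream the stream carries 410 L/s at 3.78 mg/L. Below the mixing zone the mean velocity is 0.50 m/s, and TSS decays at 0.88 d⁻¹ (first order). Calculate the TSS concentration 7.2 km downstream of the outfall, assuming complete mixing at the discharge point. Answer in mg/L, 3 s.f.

10.0 mg/L

410 L/s = 0.41 m³/s.
After complete mixing, C₀ = (0.0756·54 + 0.41·3.78) / 0.4856 = 11.6 mg/L.
Travel time t = 7200 m / 0.50 m/s = 1.44e+04 s = 0.1667 d.
C = 11.6·exp(−0.88·0.1667) = 11.6·0.8636 = 10.02 mg/L.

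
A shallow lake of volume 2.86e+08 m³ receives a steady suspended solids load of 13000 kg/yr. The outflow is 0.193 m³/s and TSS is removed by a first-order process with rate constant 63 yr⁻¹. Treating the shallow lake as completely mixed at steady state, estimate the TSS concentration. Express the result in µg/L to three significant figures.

Outflow Q = 0.193 m³/s × 3.156e+07 s/yr = 6.091e+06 m³/yr.
Steady-state CSTR mass balance: W = Q·C + k·V·C, so C = W/(Q + kV).
Q + kV = 6.091e+06 + 63·2.86e+08 = 1.802e+10 m³/yr.
C = 13000/1.802e+10 = 7.213e-07 kg/m³ = 0.0007213 mg/L = 0.7213 µg/L.

0.721 µg/L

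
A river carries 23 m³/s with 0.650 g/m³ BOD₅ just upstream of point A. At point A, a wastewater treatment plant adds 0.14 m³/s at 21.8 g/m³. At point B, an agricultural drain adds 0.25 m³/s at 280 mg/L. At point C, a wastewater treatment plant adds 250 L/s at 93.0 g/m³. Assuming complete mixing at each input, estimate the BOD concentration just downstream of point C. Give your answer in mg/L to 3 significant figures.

After input A: C = (23·0.65 + 0.14·21.8) / 23.14 = 0.778 mg/L.
After input B: C = (23.14·0.778 + 0.25·280) / 23.39 = 3.762 mg/L.
250 L/s = 0.25 m³/s.
After input C: C = (23.39·3.762 + 0.25·93) / 23.64 = 4.706 mg/L.

4.71 mg/L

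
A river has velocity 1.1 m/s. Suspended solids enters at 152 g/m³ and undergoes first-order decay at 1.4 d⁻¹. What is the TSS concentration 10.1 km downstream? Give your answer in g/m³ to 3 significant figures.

131 g/m³

Travel time t = 10.1 km / 1.1 m/s = 1.01e+04/1.1 = 9182 s = 0.1063 d.
First-order decay: C = 152·exp(−1.4·0.1063) = 152·0.8618 = 131 g/m³.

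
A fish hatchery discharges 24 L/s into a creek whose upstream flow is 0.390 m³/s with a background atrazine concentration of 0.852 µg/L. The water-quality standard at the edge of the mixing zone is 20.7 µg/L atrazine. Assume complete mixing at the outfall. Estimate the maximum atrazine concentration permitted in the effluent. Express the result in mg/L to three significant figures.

24 L/s = 0.024 m³/s.
0.852 µg/L = 0.000852 mg/L.
20.7 µg/L = 0.0207 mg/L.
Mass balance: 0.0207·0.414 = 0.024·Cₑ + 0.39·0.000852.
Cₑ = (0.00857 − 0.0003323) / 0.024 = 0.3432 mg/L.

0.343 mg/L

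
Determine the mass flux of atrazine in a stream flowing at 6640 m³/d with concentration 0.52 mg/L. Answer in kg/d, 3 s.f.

6640 m³/d = 0.07685 m³/s.
Mass flux = Q·C = 0.07685 m³/s × 0.52 g/m³ = 0.03996 g/s.
= 0.03996 g/s × 86.4 = 3.453 kg/d.

3.45 kg/d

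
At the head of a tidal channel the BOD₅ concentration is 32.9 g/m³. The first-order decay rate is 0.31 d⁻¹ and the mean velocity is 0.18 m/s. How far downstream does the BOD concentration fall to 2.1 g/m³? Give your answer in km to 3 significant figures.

From C = C₀·e^(−kt), t = ln(C₀/C)/k = ln(32.9/2.1)/0.31 = 2.752/0.31 = 8.876 d.
Distance = v·t = 0.18 m/s × 7.669e+05 s = 1.38e+05 m = 138 km.

138 km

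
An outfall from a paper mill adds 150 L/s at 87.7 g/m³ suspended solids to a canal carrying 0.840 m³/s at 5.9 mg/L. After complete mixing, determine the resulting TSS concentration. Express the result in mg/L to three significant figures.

18.3 mg/L

150 L/s = 0.15 m³/s.
Conservation of mass across the mixing zone: C = (0.15·87.7 + 0.84·5.9) / (0.15 + 0.84) = 18.11/0.99 = 18.29 mg/L.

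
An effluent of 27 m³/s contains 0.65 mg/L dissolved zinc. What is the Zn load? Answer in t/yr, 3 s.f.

554 t/yr

Mass flux = Q·C = 27 m³/s × 0.65 g/m³ = 17.55 g/s.
= 17.55 g/s × 31.56 = 553.8 t/yr.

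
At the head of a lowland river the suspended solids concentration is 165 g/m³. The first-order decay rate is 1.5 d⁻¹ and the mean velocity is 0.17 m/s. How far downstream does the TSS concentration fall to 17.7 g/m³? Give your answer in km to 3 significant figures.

From C = C₀·e^(−kt), t = ln(C₀/C)/k = ln(165/17.7)/1.5 = 2.232/1.5 = 1.488 d.
Distance = v·t = 0.17 m/s × 1.286e+05 s = 2.186e+04 m = 21.86 km.

21.9 km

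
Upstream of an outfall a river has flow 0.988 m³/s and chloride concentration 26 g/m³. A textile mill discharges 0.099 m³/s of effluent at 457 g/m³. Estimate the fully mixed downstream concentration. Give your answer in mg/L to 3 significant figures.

Flow-weighted mixing gives C = (0.099·457 + 0.988·26) / (0.099 + 0.988) = 70.93/1.087 = 65.25 mg/L.

65.3 mg/L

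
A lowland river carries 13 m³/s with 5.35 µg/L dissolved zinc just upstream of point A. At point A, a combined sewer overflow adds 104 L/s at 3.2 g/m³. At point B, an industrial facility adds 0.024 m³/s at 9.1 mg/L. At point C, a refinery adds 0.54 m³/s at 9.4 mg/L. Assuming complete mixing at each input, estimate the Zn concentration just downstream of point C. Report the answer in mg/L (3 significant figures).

0.417 mg/L

5.35 µg/L = 0.00535 mg/L.
104 L/s = 0.104 m³/s.
After input A: C = (13·0.00535 + 0.104·3.2) / 13.1 = 0.0307 mg/L.
After input B: C = (13.1·0.0307 + 0.024·9.1) / 13.13 = 0.04728 mg/L.
After input C: C = (13.13·0.04728 + 0.54·9.4) / 13.67 = 0.4168 mg/L.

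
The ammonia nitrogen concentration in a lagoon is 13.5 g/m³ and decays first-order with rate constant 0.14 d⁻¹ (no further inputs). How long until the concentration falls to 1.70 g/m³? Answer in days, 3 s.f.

t = ln(C₀/C)/k = ln(13.5/1.70)/0.14 = 2.072/0.14 = 14.8 d.

14.8 d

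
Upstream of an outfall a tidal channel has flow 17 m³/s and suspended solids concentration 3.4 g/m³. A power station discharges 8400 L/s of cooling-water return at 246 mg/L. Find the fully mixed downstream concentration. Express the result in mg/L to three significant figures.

83.6 mg/L

8400 L/s = 8.4 m³/s.
Flow-weighted mixing gives C = (8.4·246 + 17·3.4) / (8.4 + 17) = 2124/25.4 = 83.63 mg/L.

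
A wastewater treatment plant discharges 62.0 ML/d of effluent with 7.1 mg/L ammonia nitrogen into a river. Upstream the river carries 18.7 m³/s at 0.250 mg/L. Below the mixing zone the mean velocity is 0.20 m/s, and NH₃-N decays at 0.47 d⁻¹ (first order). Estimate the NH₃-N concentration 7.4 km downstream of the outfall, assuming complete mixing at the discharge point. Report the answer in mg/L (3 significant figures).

0.411 mg/L

62.0 ML/d = 0.7176 m³/s.
After complete mixing, C₀ = (0.7176·7.1 + 18.7·0.25) / 19.42 = 0.5031 mg/L.
Travel time t = 7400 m / 0.20 m/s = 3.7e+04 s = 0.4282 d.
C = 0.5031·exp(−0.47·0.4282) = 0.5031·0.8177 = 0.4114 mg/L.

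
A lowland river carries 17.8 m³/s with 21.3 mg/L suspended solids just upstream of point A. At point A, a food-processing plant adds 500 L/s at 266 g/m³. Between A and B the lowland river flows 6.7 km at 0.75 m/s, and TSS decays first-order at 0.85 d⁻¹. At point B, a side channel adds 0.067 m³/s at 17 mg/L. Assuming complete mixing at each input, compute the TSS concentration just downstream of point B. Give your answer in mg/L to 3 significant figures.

500 L/s = 0.5 m³/s.
After input A: C = (17.8·21.3 + 0.5·266) / 18.3 = 27.99 mg/L.
Over the 6.7 km reach to input B (t = 8933 s = 0.1034 d), decay gives C = 27.99·exp(−0.85·0.1034) = 25.63 mg/L.
After input B: C = (18.3·25.63 + 0.067·17) / 18.37 = 25.6 mg/L.

25.6 mg/L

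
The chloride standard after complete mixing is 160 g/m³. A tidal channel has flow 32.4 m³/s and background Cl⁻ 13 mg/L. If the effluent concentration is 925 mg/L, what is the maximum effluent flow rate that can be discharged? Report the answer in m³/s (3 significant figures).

6.23 m³/s

Mass balance at complete mixing: C_std·(Q_w + Q_r) = Q_w·C_e + Q_r·C_b.
Rearranging, Q_w = Q_r·(C_std − C_b)/(C_e − C_std) = 32.4·(160 − 13) / (925 − 160) = 6.226 m³/s.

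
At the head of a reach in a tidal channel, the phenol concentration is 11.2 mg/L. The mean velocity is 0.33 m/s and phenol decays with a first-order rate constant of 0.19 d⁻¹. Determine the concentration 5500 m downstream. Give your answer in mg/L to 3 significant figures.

10.8 mg/L

Travel time t = 5500 m / 0.33 m/s = 5500/0.33 = 1.667e+04 s = 0.1929 d.
First-order decay: C = 11.2·exp(−0.19·0.1929) = 11.2·0.964 = 10.8 mg/L.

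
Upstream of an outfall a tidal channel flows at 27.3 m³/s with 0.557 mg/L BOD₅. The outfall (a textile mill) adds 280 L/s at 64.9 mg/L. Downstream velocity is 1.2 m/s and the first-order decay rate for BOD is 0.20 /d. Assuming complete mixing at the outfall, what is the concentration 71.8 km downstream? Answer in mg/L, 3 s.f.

1.05 mg/L

280 L/s = 0.28 m³/s.
After complete mixing, C₀ = (0.28·64.9 + 27.3·0.557) / 27.58 = 1.21 mg/L.
Travel time t = 7.18e+04 m / 1.2 m/s = 5.983e+04 s = 0.6925 d.
C = 1.21·exp(−0.20·0.6925) = 1.21·0.8707 = 1.054 mg/L.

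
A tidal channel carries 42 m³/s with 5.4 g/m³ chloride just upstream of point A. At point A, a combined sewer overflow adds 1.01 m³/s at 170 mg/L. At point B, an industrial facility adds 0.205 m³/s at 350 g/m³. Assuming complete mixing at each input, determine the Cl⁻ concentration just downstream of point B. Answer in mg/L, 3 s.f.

10.9 mg/L

After input A: C = (42·5.4 + 1.01·170) / 43.01 = 9.265 mg/L.
After input B: C = (43.01·9.265 + 0.205·350) / 43.21 = 10.88 mg/L.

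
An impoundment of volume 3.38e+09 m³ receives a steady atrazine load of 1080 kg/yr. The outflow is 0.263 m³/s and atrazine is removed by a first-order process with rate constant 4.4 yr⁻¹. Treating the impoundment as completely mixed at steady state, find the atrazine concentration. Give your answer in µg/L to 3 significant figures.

0.0726 µg/L

Outflow Q = 0.263 m³/s × 3.156e+07 s/yr = 8.3e+06 m³/yr.
Steady-state CSTR mass balance: W = Q·C + k·V·C, so C = W/(Q + kV).
Q + kV = 8.3e+06 + 4.4·3.38e+09 = 1.488e+10 m³/yr.
C = 1080/1.488e+10 = 7.258e-08 kg/m³ = 7.258e-05 mg/L = 0.07258 µg/L.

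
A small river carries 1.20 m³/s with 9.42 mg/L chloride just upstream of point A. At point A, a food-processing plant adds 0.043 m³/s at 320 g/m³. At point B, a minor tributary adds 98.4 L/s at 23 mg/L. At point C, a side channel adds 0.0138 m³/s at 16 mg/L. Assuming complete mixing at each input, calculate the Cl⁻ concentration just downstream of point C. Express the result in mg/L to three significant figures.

20.3 mg/L

After input A: C = (1.2·9.42 + 0.043·320) / 1.243 = 20.16 mg/L.
98.4 L/s = 0.0984 m³/s.
After input B: C = (1.243·20.16 + 0.0984·23) / 1.341 = 20.37 mg/L.
After input C: C = (1.341·20.37 + 0.0138·16) / 1.355 = 20.33 mg/L.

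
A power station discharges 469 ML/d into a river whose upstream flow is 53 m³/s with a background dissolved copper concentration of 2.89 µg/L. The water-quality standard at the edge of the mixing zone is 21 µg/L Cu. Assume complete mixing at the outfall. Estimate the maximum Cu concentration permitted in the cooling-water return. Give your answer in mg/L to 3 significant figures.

469 ML/d = 5.428 m³/s.
2.89 µg/L = 0.00289 mg/L.
21 µg/L = 0.021 mg/L.
Mass balance: 0.021·58.43 = 5.428·Cₑ + 53·0.00289.
Cₑ = (1.227 − 0.1532) / 5.428 = 0.1978 mg/L.

0.198 mg/L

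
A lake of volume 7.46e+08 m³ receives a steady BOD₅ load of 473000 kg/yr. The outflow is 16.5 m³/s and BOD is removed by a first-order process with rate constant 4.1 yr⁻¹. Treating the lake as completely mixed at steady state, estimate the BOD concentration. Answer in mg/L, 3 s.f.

0.132 mg/L

Outflow Q = 16.5 m³/s × 3.156e+07 s/yr = 5.207e+08 m³/yr.
Steady-state CSTR mass balance: W = Q·C + k·V·C, so C = W/(Q + kV).
Q + kV = 5.207e+08 + 4.1·7.46e+08 = 3.579e+09 m³/yr.
C = 473000/3.579e+09 = 0.0001321 kg/m³ = 0.1321 mg/L.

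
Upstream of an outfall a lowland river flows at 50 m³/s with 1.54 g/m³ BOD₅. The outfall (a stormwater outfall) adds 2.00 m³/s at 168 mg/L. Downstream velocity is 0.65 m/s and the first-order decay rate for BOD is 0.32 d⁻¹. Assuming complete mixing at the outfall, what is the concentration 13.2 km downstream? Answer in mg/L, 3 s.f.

7.37 mg/L

After complete mixing, C₀ = (2·168 + 50·1.54) / 52 = 7.942 mg/L.
Travel time t = 1.32e+04 m / 0.65 m/s = 2.031e+04 s = 0.235 d.
C = 7.942·exp(−0.32·0.235) = 7.942·0.9275 = 7.367 mg/L.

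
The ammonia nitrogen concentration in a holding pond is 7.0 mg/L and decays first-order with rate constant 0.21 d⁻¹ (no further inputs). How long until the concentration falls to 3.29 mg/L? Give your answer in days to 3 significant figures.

t = ln(C₀/C)/k = ln(7.0/3.29)/0.21 = 0.755/0.21 = 3.595 d.

3.60 d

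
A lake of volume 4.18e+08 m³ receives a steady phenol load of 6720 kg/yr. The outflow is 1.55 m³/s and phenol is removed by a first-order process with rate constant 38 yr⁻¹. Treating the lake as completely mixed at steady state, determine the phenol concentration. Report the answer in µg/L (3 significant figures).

Outflow Q = 1.55 m³/s × 3.156e+07 s/yr = 4.891e+07 m³/yr.
Steady-state CSTR mass balance: W = Q·C + k·V·C, so C = W/(Q + kV).
Q + kV = 4.891e+07 + 38·4.18e+08 = 1.593e+10 m³/yr.
C = 6720/1.593e+10 = 4.218e-07 kg/m³ = 0.0004218 mg/L = 0.4218 µg/L.

0.422 µg/L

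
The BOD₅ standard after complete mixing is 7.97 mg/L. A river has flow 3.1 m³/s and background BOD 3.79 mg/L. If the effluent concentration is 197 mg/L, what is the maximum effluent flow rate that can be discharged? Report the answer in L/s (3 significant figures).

68.5 L/s

Mass balance at complete mixing: C_std·(Q_w + Q_r) = Q_w·C_e + Q_r·C_b.
Rearranging, Q_w = Q_r·(C_std − C_b)/(C_e − C_std) = 3.1·(7.97 − 3.79) / (197 − 7.97) = 0.06855 m³/s.
= 68.55 L/s.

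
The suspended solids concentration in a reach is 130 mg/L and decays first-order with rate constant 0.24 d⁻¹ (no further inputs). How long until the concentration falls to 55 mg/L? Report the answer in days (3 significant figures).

3.58 d

t = ln(C₀/C)/k = ln(130/55)/0.24 = 0.8602/0.24 = 3.584 d.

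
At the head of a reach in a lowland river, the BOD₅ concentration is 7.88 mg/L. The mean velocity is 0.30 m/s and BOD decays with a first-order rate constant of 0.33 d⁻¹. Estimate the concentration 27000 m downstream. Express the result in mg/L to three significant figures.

5.59 mg/L

Travel time t = 27000 m / 0.30 m/s = 2.7e+04/0.30 = 9e+04 s = 1.042 d.
First-order decay: C = 7.88·exp(−0.33·1.042) = 7.88·0.7091 = 5.588 mg/L.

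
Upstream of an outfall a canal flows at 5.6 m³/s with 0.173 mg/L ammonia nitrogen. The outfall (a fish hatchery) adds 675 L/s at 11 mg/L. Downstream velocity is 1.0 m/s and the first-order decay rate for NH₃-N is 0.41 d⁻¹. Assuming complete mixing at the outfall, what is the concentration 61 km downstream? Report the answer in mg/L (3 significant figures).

1.00 mg/L

675 L/s = 0.675 m³/s.
After complete mixing, C₀ = (0.675·11 + 5.6·0.173) / 6.275 = 1.338 mg/L.
Travel time t = 6.1e+04 m / 1.0 m/s = 6.1e+04 s = 0.706 d.
C = 1.338·exp(−0.41·0.706) = 1.338·0.7487 = 1.001 mg/L.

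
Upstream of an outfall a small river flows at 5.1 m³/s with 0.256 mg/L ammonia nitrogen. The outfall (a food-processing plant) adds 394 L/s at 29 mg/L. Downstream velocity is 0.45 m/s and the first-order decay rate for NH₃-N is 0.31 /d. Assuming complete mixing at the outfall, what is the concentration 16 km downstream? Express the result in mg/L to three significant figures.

394 L/s = 0.394 m³/s.
After complete mixing, C₀ = (0.394·29 + 5.1·0.256) / 5.494 = 2.317 mg/L.
Travel time t = 1.6e+04 m / 0.45 m/s = 3.556e+04 s = 0.4115 d.
C = 2.317·exp(−0.31·0.4115) = 2.317·0.8802 = 2.04 mg/L.

2.04 mg/L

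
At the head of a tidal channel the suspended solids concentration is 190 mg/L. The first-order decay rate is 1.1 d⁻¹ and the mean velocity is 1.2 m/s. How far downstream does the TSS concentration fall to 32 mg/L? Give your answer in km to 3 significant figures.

From C = C₀·e^(−kt), t = ln(C₀/C)/k = ln(190/32)/1.1 = 1.781/1.1 = 1.619 d.
Distance = v·t = 1.2 m/s × 1.399e+05 s = 1.679e+05 m = 167.9 km.

168 km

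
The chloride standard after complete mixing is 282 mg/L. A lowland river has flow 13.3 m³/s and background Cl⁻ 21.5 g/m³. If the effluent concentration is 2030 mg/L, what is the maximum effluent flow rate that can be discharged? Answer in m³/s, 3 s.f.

Mass balance at complete mixing: C_std·(Q_w + Q_r) = Q_w·C_e + Q_r·C_b.
Rearranging, Q_w = Q_r·(C_std − C_b)/(C_e − C_std) = 13.3·(282 − 21.5) / (2030 − 282) = 1.982 m³/s.

1.98 m³/s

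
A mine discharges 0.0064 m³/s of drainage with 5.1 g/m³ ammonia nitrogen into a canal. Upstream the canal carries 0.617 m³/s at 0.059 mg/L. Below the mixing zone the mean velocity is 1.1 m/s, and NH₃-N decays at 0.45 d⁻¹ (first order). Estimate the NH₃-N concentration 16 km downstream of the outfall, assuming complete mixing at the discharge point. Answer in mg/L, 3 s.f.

0.103 mg/L

After complete mixing, C₀ = (0.0064·5.1 + 0.617·0.059) / 0.6234 = 0.1108 mg/L.
Travel time t = 1.6e+04 m / 1.1 m/s = 1.455e+04 s = 0.1684 d.
C = 0.1108·exp(−0.45·0.1684) = 0.1108·0.927 = 0.1027 mg/L.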